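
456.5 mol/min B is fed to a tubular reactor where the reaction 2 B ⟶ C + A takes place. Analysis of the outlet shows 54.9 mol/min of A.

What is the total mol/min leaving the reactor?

456 mol/min

For A: n = n₀ + 1ξ → 54.9 = 0 + 1ξ, giving ξ = 54.9 mol/min.
Outlet amounts (n = n₀ + ν ξ):
  B: 456.5 − 2(54.9) = 346.7
  C: 0 + 1(54.9) = 54.9
  A: 0 + 1(54.9) = 54.9
Total out = 346.7 + 54.9 + 54.9 = 456.5 mol/min.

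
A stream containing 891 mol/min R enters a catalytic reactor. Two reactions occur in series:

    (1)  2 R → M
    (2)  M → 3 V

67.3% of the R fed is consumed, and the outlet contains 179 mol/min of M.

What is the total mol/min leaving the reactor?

Conversion of R: R consumed = 2ξ₁ = 0.673 × 891 → ξ₁ = 299.8 mol/min.
M balance: n_M = 0 + 1ξ₁ − 1ξ₂ = 179 → ξ₂ = (1·299.8 − 179)/1 = 120.8 mol/min.
Outlet amounts (n = n₀ + Σ ν·ξ):
  R: 891 − 2(299.8) = 291.4
  M: 0 + 1(299.8) − 1(120.8) = 179
  V: 0 + 3(120.8) = 362.5
Total out = 291.4 + 179 + 362.5 = 832.8 mol/min.

833 mol/min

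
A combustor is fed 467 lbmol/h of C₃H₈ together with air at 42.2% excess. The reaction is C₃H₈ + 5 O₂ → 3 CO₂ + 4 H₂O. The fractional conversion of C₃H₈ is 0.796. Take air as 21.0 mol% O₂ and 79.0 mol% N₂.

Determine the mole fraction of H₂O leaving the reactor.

0.0893

Stoichiometric O₂ = 5 × 467 = 2335 lbmol/h; O₂ fed = 2335 × 1.422 = 3320 lbmol/h.
N₂ fed = 3320 × 79/21 = 12490 lbmol/h.
Fuel reacted = 0.796 × 467 → ξ = 371.7 lbmol/h.
Outlet (n = n₀ + ν ξ):
  C₃H₈: 467 − 1(371.7) = 95.27
  O₂: 3320 − 5(371.7) = 1462
  N₂: 12490 (inert)
  CO₂: 0 + 3(371.7) = 1115
  H₂O: 0 + 4(371.7) = 1487
Total out = 16650 lbmol/h; y_H₂O = 1487 / 16650 = 0.0893.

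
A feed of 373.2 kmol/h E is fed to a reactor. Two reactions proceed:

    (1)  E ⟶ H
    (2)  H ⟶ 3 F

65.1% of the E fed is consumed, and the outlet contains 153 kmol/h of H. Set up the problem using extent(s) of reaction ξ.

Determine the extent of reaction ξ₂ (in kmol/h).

Conversion of E: E consumed = 1ξ₁ = 0.651 × 373.2 → ξ₁ = 243 kmol/h.
H balance: n_H = 0 + 1ξ₁ − 1ξ₂ = 153 → ξ₂ = (1·243 − 153)/1 = 89.95 kmol/h.
Outlet amounts (n = n₀ + Σ ν·ξ):
  E: 373.2 − 1(243) = 130.2
  H: 0 + 1(243) − 1(89.95) = 153
  F: 0 + 3(89.95) = 269.9

ξ₂ = 90 kmol/h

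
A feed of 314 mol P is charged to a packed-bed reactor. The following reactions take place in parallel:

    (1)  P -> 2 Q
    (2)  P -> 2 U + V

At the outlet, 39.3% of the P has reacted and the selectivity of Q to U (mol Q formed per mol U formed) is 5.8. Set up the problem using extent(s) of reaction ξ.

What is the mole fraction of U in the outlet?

Conversion of P: P consumed = 0.393 × 314 = 123.4 mol = 1ξ₁ + 1ξ₂.
Selectivity: 2ξ₁ / (2ξ₂) = 5.8 → ξ₁ = 5.8 ξ₂.
Substitute: (1·5.8 + 1) ξ₂ = 123.4 → ξ₂ = 18.15 mol, ξ₁ = 105.3 mol.
Outlet amounts (n = n₀ + Σ ν·ξ):
  P: 314 − 1(105.3) − 1(18.15) = 190.6
  Q: 0 + 2(105.3) = 210.5
  U: 0 + 2(18.15) = 36.29
  V: 0 + 1(18.15) = 18.15
Total out = 455.5 mol; y_U = 36.29 / 455.5 = 0.07967.

0.0797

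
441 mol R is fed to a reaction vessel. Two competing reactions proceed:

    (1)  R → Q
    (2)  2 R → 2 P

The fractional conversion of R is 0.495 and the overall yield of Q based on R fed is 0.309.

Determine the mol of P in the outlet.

82 mol

Yield of Q: 1ξ₁ / 441 = 0.309 → ξ₁ = 136.3 mol.
Conversion of R: 1ξ₁ + 2ξ₂ = 0.495 × 441 = 218.3 → ξ₂ = 41.01 mol.
Outlet amounts (n = n₀ + Σ ν·ξ):
  R: 441 − 1(136.3) − 2(41.01) = 222.7
  Q: 0 + 1(136.3) = 136.3
  P: 0 + 2(41.01) = 82.03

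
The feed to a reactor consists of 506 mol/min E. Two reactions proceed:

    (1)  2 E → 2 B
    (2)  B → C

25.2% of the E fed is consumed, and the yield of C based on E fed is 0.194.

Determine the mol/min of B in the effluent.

29.3 mol/min

Conversion of E: E consumed = 2ξ₁ = 0.252 × 506 → ξ₁ = 63.76 mol/min.
Yield of C: 1ξ₂ / 506 = 0.194 → ξ₂ = 98.16 mol/min.
Outlet amounts (n = n₀ + Σ ν·ξ):
  E: 506 − 2(63.76) = 378.5
  B: 0 + 2(63.76) − 1(98.16) = 29.35
  C: 0 + 1(98.16) = 98.16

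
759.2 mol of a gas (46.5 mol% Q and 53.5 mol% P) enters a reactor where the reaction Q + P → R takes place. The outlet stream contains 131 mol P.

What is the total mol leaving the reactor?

For P: n = n₀ − 1ξ → 131 = 406.2 − 1ξ, giving ξ = 275.2 mol.
Outlet amounts (n = n₀ + ν ξ):
  Q: 353 − 1(275.2) = 77.86
  P: 406.2 − 1(275.2) = 131
  R: 0 + 1(275.2) = 275.2
Total out = 77.86 + 131 + 275.2 = 484 mol.

484 mol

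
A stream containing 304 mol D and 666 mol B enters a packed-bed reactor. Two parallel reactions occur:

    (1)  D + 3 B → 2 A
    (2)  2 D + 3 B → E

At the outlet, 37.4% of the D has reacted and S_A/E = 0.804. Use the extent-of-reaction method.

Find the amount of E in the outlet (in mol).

47.3 mol

Conversion of D: D consumed = 0.374 × 304 = 113.7 mol = 1ξ₁ + 2ξ₂.
Selectivity: 2ξ₁ / (1ξ₂) = 0.804 → ξ₁ = 0.402 ξ₂.
Substitute: (1·0.402 + 2) ξ₂ = 113.7 → ξ₂ = 47.33 mol, ξ₁ = 19.03 mol.
Outlet amounts (n = n₀ + Σ ν·ξ):
  D: 304 − 1(19.03) − 2(47.33) = 190.3
  B: 666 − 3(19.03) − 3(47.33) = 466.9
  A: 0 + 2(19.03) = 38.06
  E: 0 + 1(47.33) = 47.33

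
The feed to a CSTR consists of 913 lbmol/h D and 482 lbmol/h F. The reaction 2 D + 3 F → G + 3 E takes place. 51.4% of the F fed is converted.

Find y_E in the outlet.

0.189

F reacted = 0.514 × 482 = 247.7 lbmol/h; ν_F = −3, so ξ = 247.7/3 = 82.58 lbmol/h.
Outlet amounts (n = n₀ + ν ξ):
  D: 913 − 2(82.58) = 747.8
  F: 482 − 3(82.58) = 234.3
  G: 0 + 1(82.58) = 82.58
  E: 0 + 3(82.58) = 247.7
Total out = 1312 lbmol/h; y_E = 247.7 / 1312 = 0.1888.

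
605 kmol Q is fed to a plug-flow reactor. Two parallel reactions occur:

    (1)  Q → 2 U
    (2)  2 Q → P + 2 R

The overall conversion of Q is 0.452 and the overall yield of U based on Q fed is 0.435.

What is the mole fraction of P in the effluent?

Yield of U: 2ξ₁ / 605 = 0.435 → ξ₁ = 131.6 kmol.
Conversion of Q: 1ξ₁ + 2ξ₂ = 0.452 × 605 = 273.5 → ξ₂ = 70.94 kmol.
Outlet amounts (n = n₀ + Σ ν·ξ):
  Q: 605 − 1(131.6) − 2(70.94) = 331.5
  U: 0 + 2(131.6) = 263.2
  P: 0 + 1(70.94) = 70.94
  R: 0 + 2(70.94) = 141.9
Total out = 807.5 kmol; y_P = 70.94 / 807.5 = 0.08784.

0.0878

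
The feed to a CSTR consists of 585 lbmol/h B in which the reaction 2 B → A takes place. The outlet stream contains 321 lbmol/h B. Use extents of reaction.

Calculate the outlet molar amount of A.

132 lbmol/h

For B: n = n₀ − 2ξ → 321 = 585 − 2ξ, giving ξ = 132 lbmol/h.
Outlet amounts (n = n₀ + ν ξ):
  B: 585 − 2(132) = 321
  A: 0 + 1(132) = 132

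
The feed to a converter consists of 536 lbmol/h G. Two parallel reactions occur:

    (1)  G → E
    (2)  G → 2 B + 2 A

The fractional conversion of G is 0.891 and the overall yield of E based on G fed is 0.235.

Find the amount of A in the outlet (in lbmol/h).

Yield of E: 1ξ₁ / 536 = 0.235 → ξ₁ = 126 lbmol/h.
Conversion of G: 1ξ₁ + 1ξ₂ = 0.891 × 536 = 477.6 → ξ₂ = 351.6 lbmol/h.
Outlet amounts (n = n₀ + Σ ν·ξ):
  G: 536 − 1(126) − 1(351.6) = 58.42
  E: 0 + 1(126) = 126
  B: 0 + 2(351.6) = 703.2
  A: 0 + 2(351.6) = 703.2

703 lbmol/h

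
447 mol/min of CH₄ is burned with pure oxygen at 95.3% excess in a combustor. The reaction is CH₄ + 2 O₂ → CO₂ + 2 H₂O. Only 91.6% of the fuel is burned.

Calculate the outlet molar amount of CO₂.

Stoichiometric O₂ = 2 × 447 = 894 mol/min; O₂ fed = 894 × 1.953 = 1746 mol/min.
Fuel reacted = 0.916 × 447 → ξ = 409.5 mol/min.
Outlet (n = n₀ + ν ξ):
  CH₄: 447 − 1(409.5) = 37.55
  O₂: 1746 − 2(409.5) = 927.1
  CO₂: 0 + 1(409.5) = 409.5
  H₂O: 0 + 2(409.5) = 818.9

409 mol/min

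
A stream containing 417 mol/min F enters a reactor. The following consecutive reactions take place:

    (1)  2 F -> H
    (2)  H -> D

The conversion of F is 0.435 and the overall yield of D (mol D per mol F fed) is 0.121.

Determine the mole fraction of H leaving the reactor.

0.123

Conversion of F: F consumed = 2ξ₁ = 0.435 × 417 → ξ₁ = 90.7 mol/min.
Yield of D: 1ξ₂ / 417 = 0.121 → ξ₂ = 50.46 mol/min.
Outlet amounts (n = n₀ + Σ ν·ξ):
  F: 417 − 2(90.7) = 235.6
  H: 0 + 1(90.7) − 1(50.46) = 40.24
  D: 0 + 1(50.46) = 50.46
Total out = 326.3 mol/min; y_H = 40.24 / 326.3 = 0.1233.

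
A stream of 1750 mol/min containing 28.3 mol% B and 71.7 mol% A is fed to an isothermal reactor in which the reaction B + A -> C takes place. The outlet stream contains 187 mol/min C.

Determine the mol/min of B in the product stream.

For C: n = n₀ + 1ξ → 187 = 0 + 1ξ, giving ξ = 187 mol/min.
Outlet amounts (n = n₀ + ν ξ):
  B: 495.2 − 1(187) = 308.2
  A: 1255 − 1(187) = 1068
  C: 0 + 1(187) = 187

308 mol/min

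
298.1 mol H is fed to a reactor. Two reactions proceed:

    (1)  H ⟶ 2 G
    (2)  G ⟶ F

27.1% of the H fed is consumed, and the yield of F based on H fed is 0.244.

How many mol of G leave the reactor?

Conversion of H: H consumed = 1ξ₁ = 0.271 × 298.1 → ξ₁ = 80.79 mol.
Yield of F: 1ξ₂ / 298.1 = 0.244 → ξ₂ = 72.74 mol.
Outlet amounts (n = n₀ + Σ ν·ξ):
  H: 298.1 − 1(80.79) = 217.3
  G: 0 + 2(80.79) − 1(72.74) = 88.83
  F: 0 + 1(72.74) = 72.74

88.8 mol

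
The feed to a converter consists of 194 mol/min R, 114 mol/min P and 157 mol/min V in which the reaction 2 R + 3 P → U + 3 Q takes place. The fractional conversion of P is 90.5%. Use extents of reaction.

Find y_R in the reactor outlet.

P reacted = 0.905 × 114 = 103.2 mol/min; ν_P = −3, so ξ = 103.2/3 = 34.39 mol/min.
Outlet amounts (n = n₀ + ν ξ):
  R: 194 − 2(34.39) = 125.2
  P: 114 − 3(34.39) = 10.83
  U: 0 + 1(34.39) = 34.39
  Q: 0 + 3(34.39) = 103.2
  V: 157 (inert)
Total out = 430.6 mol/min; y_R = 125.2 / 430.6 = 0.2908.

0.291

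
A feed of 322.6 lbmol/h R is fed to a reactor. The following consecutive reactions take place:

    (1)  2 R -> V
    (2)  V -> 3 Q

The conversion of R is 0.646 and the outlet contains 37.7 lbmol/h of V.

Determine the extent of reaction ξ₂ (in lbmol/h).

ξ₂ = 66.5 lbmol/h

Conversion of R: R consumed = 2ξ₁ = 0.646 × 322.6 → ξ₁ = 104.2 lbmol/h.
V balance: n_V = 0 + 1ξ₁ − 1ξ₂ = 37.7 → ξ₂ = (1·104.2 − 37.7)/1 = 66.5 lbmol/h.
Outlet amounts (n = n₀ + Σ ν·ξ):
  R: 322.6 − 2(104.2) = 114.2
  V: 0 + 1(104.2) − 1(66.5) = 37.7
  Q: 0 + 3(66.5) = 199.5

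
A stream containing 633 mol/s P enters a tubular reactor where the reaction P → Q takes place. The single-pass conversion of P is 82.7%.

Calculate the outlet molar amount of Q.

P reacted = 0.827 × 633 = 523.5 mol/s; ν_P = −1, so ξ = 523.5/1 = 523.5 mol/s.
Outlet amounts (n = n₀ + ν ξ):
  P: 633 − 1(523.5) = 109.5
  Q: 0 + 1(523.5) = 523.5

523 mol/s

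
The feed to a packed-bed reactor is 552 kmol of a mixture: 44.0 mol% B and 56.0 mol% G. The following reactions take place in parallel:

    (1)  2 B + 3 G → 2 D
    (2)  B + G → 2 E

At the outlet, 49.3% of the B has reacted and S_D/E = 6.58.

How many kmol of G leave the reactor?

134 kmol

Conversion of B: B consumed = 0.493 × 242.9 = 119.7 kmol = 2ξ₁ + 1ξ₂.
Selectivity: 2ξ₁ / (2ξ₂) = 6.58 → ξ₁ = 6.58 ξ₂.
Substitute: (2·6.58 + 1) ξ₂ = 119.7 → ξ₂ = 8.456 kmol, ξ₁ = 55.64 kmol.
Outlet amounts (n = n₀ + Σ ν·ξ):
  B: 242.9 − 2(55.64) − 1(8.456) = 123.1
  G: 309.1 − 3(55.64) − 1(8.456) = 133.7
  D: 0 + 2(55.64) = 111.3
  E: 0 + 2(8.456) = 16.91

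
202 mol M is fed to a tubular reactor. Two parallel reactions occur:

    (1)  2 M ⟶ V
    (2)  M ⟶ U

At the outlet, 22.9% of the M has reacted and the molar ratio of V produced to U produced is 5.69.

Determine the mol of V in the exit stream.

21.3 mol

Conversion of M: M consumed = 0.229 × 202 = 46.26 mol = 2ξ₁ + 1ξ₂.
Selectivity: 1ξ₁ / (1ξ₂) = 5.69 → ξ₁ = 5.69 ξ₂.
Substitute: (2·5.69 + 1) ξ₂ = 46.26 → ξ₂ = 3.737 mol, ξ₁ = 21.26 mol.
Outlet amounts (n = n₀ + Σ ν·ξ):
  M: 202 − 2(21.26) − 1(3.737) = 155.7
  V: 0 + 1(21.26) = 21.26
  U: 0 + 1(3.737) = 3.737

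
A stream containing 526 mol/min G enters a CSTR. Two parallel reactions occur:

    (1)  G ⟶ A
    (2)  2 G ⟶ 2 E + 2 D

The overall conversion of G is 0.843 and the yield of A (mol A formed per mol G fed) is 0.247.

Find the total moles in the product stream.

839 mol/min

Yield of A: 1ξ₁ / 526 = 0.247 → ξ₁ = 129.9 mol/min.
Conversion of G: 1ξ₁ + 2ξ₂ = 0.843 × 526 = 443.4 → ξ₂ = 156.7 mol/min.
Outlet amounts (n = n₀ + Σ ν·ξ):
  G: 526 − 1(129.9) − 2(156.7) = 82.58
  A: 0 + 1(129.9) = 129.9
  E: 0 + 2(156.7) = 313.5
  D: 0 + 2(156.7) = 313.5
Total out = 82.58 + 129.9 + 313.5 + 313.5 = 839.5 mol/min.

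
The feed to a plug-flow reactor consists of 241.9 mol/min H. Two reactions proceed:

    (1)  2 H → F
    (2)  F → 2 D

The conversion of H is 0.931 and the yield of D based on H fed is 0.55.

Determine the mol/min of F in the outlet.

Conversion of H: H consumed = 2ξ₁ = 0.931 × 241.9 → ξ₁ = 112.6 mol/min.
Yield of D: 2ξ₂ / 241.9 = 0.55 → ξ₂ = 66.52 mol/min.
Outlet amounts (n = n₀ + Σ ν·ξ):
  H: 241.9 − 2(112.6) = 16.69
  F: 0 + 1(112.6) − 1(66.52) = 46.08
  D: 0 + 2(66.52) = 133

46.1 mol/min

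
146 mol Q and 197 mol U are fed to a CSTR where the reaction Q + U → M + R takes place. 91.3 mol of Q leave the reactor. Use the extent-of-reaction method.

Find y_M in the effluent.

0.159

For Q: n = n₀ − 1ξ → 91.3 = 146 − 1ξ, giving ξ = 54.7 mol.
Outlet amounts (n = n₀ + ν ξ):
  Q: 146 − 1(54.7) = 91.3
  U: 197 − 1(54.7) = 142.3
  M: 0 + 1(54.7) = 54.7
  R: 0 + 1(54.7) = 54.7
Total out = 343 mol; y_M = 54.7 / 343 = 0.1595.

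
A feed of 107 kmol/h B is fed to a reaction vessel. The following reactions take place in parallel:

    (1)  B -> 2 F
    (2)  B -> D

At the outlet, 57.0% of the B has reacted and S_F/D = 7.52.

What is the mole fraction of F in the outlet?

0.621

Conversion of B: B consumed = 0.57 × 107 = 60.99 kmol/h = 1ξ₁ + 1ξ₂.
Selectivity: 2ξ₁ / (1ξ₂) = 7.52 → ξ₁ = 3.76 ξ₂.
Substitute: (1·3.76 + 1) ξ₂ = 60.99 → ξ₂ = 12.81 kmol/h, ξ₁ = 48.18 kmol/h.
Outlet amounts (n = n₀ + Σ ν·ξ):
  B: 107 − 1(48.18) − 1(12.81) = 46.01
  F: 0 + 2(48.18) = 96.35
  D: 0 + 1(12.81) = 12.81
Total out = 155.2 kmol/h; y_F = 96.35 / 155.2 = 0.6209.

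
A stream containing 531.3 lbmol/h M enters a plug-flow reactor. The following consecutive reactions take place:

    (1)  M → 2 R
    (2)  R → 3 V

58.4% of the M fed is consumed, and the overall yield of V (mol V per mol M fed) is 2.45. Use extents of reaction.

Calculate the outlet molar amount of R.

Conversion of M: M consumed = 1ξ₁ = 0.584 × 531.3 → ξ₁ = 310.3 lbmol/h.
Yield of V: 3ξ₂ / 531.3 = 2.45 → ξ₂ = 433.9 lbmol/h.
Outlet amounts (n = n₀ + Σ ν·ξ):
  M: 531.3 − 1(310.3) = 221
  R: 0 + 2(310.3) − 1(433.9) = 186.7
  V: 0 + 3(433.9) = 1302

187 lbmol/h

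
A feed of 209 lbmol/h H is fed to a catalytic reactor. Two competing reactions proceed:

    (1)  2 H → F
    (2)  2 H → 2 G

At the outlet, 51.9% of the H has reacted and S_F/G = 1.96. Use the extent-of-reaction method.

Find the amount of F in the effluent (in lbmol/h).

Conversion of H: H consumed = 0.519 × 209 = 108.5 lbmol/h = 2ξ₁ + 2ξ₂.
Selectivity: 1ξ₁ / (2ξ₂) = 1.96 → ξ₁ = 3.92 ξ₂.
Substitute: (2·3.92 + 2) ξ₂ = 108.5 → ξ₂ = 11.02 lbmol/h, ξ₁ = 43.21 lbmol/h.
Outlet amounts (n = n₀ + Σ ν·ξ):
  H: 209 − 2(43.21) − 2(11.02) = 100.5
  F: 0 + 1(43.21) = 43.21
  G: 0 + 2(11.02) = 22.05

43.2 lbmol/h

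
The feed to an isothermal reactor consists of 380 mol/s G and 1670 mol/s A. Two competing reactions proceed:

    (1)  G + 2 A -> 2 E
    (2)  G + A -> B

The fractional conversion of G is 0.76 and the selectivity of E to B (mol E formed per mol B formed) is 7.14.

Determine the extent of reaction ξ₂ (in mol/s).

ξ₂ = 63.2 mol/s

Conversion of G: G consumed = 0.76 × 380 = 288.8 mol/s = 1ξ₁ + 1ξ₂.
Selectivity: 2ξ₁ / (1ξ₂) = 7.14 → ξ₁ = 3.57 ξ₂.
Substitute: (1·3.57 + 1) ξ₂ = 288.8 → ξ₂ = 63.19 mol/s, ξ₁ = 225.6 mol/s.
Outlet amounts (n = n₀ + Σ ν·ξ):
  G: 380 − 1(225.6) − 1(63.19) = 91.2
  A: 1670 − 2(225.6) − 1(63.19) = 1156
  E: 0 + 2(225.6) = 451.2
  B: 0 + 1(63.19) = 63.19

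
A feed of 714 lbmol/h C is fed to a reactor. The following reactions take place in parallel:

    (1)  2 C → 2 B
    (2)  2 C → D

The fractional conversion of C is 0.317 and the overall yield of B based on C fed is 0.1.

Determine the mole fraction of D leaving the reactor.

0.122

Yield of B: 2ξ₁ / 714 = 0.1 → ξ₁ = 35.7 lbmol/h.
Conversion of C: 2ξ₁ + 2ξ₂ = 0.317 × 714 = 226.3 → ξ₂ = 77.47 lbmol/h.
Outlet amounts (n = n₀ + Σ ν·ξ):
  C: 714 − 2(35.7) − 2(77.47) = 487.7
  B: 0 + 2(35.7) = 71.4
  D: 0 + 1(77.47) = 77.47
Total out = 636.5 lbmol/h; y_D = 77.47 / 636.5 = 0.1217.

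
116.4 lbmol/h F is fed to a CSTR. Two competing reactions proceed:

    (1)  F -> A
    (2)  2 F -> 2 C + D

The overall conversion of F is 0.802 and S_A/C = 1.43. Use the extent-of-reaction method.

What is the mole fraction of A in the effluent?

0.405

Conversion of F: F consumed = 0.802 × 116.4 = 93.35 lbmol/h = 1ξ₁ + 2ξ₂.
Selectivity: 1ξ₁ / (2ξ₂) = 1.43 → ξ₁ = 2.86 ξ₂.
Substitute: (1·2.86 + 2) ξ₂ = 93.35 → ξ₂ = 19.21 lbmol/h, ξ₁ = 54.94 lbmol/h.
Outlet amounts (n = n₀ + Σ ν·ξ):
  F: 116.4 − 1(54.94) − 2(19.21) = 23.05
  A: 0 + 1(54.94) = 54.94
  C: 0 + 2(19.21) = 38.42
  D: 0 + 1(19.21) = 19.21
Total out = 135.6 lbmol/h; y_A = 54.94 / 135.6 = 0.4051.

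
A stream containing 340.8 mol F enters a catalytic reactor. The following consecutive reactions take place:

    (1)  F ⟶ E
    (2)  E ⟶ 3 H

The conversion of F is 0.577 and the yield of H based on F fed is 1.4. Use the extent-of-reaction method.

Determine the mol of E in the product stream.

Conversion of F: F consumed = 1ξ₁ = 0.577 × 340.8 → ξ₁ = 196.6 mol.
Yield of H: 3ξ₂ / 340.8 = 1.4 → ξ₂ = 159 mol.
Outlet amounts (n = n₀ + Σ ν·ξ):
  F: 340.8 − 1(196.6) = 144.2
  E: 0 + 1(196.6) − 1(159) = 37.6
  H: 0 + 3(159) = 477.1

37.6 mol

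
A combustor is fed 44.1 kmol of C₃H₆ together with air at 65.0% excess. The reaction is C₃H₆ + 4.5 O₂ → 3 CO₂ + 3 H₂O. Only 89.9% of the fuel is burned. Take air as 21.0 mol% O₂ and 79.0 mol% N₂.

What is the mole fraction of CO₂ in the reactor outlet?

Stoichiometric O₂ = 4.5 × 44.1 = 198.5 kmol; O₂ fed = 198.5 × 1.650 = 327.4 kmol.
N₂ fed = 327.4 × 79/21 = 1232 kmol.
Fuel reacted = 0.899 × 44.1 → ξ = 39.65 kmol.
Outlet (n = n₀ + ν ξ):
  C₃H₆: 44.1 − 1(39.65) = 4.454
  O₂: 327.4 − 4.5(39.65) = 149
  N₂: 1232 (inert)
  CO₂: 0 + 3(39.65) = 118.9
  H₂O: 0 + 3(39.65) = 118.9
Total out = 1623 kmol; y_CO₂ = 118.9 / 1623 = 0.07327.

0.0733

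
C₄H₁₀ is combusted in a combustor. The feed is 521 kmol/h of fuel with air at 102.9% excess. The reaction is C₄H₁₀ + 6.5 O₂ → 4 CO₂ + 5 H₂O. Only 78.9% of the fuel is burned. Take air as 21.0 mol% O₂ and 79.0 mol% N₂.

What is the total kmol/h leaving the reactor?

Stoichiometric O₂ = 6.5 × 521 = 3386 kmol/h; O₂ fed = 3386 × 2.029 = 6871 kmol/h.
N₂ fed = 6871 × 79/21 = 25850 kmol/h.
Fuel reacted = 0.789 × 521 → ξ = 411.1 kmol/h.
Outlet (n = n₀ + ν ξ):
  C₄H₁₀: 521 − 1(411.1) = 109.9
  O₂: 6871 − 6.5(411.1) = 4199
  N₂: 25850 (inert)
  CO₂: 0 + 4(411.1) = 1644
  H₂O: 0 + 5(411.1) = 2055
Total out = 109.9 + 4199 + 25850 + 1644 + 2055 = 33860 kmol/h.

33900 kmol/h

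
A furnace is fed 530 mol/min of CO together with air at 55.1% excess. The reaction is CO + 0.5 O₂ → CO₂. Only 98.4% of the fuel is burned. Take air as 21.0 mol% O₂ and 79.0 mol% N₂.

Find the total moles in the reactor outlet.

2230 mol/min

Stoichiometric O₂ = 0.5 × 530 = 265 mol/min; O₂ fed = 265 × 1.551 = 411 mol/min.
N₂ fed = 411 × 79/21 = 1546 mol/min.
Fuel reacted = 0.984 × 530 → ξ = 521.5 mol/min.
Outlet (n = n₀ + ν ξ):
  CO: 530 − 1(521.5) = 8.48
  O₂: 411 − 0.5(521.5) = 150.3
  N₂: 1546 (inert)
  CO₂: 0 + 1(521.5) = 521.5
Total out = 8.48 + 150.3 + 1546 + 521.5 = 2226 mol/min.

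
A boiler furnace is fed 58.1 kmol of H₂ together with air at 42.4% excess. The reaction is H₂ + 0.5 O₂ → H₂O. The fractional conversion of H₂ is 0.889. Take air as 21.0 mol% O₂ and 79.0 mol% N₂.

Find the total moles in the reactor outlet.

Stoichiometric O₂ = 0.5 × 58.1 = 29.05 kmol; O₂ fed = 29.05 × 1.424 = 41.37 kmol.
N₂ fed = 41.37 × 79/21 = 155.6 kmol.
Fuel reacted = 0.889 × 58.1 → ξ = 51.65 kmol.
Outlet (n = n₀ + ν ξ):
  H₂: 58.1 − 1(51.65) = 6.449
  O₂: 41.37 − 0.5(51.65) = 15.54
  N₂: 155.6 (inert)
  H₂O: 0 + 1(51.65) = 51.65
Total out = 6.449 + 15.54 + 155.6 + 51.65 = 229.3 kmol.

229 kmol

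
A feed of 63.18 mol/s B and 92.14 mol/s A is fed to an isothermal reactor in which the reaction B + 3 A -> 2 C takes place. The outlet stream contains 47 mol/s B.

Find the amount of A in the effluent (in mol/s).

For B: n = n₀ − 1ξ → 47 = 63.18 − 1ξ, giving ξ = 16.18 mol/s.
Outlet amounts (n = n₀ + ν ξ):
  B: 63.18 − 1(16.18) = 47
  A: 92.14 − 3(16.18) = 43.6
  C: 0 + 2(16.18) = 32.36

43.6 mol/s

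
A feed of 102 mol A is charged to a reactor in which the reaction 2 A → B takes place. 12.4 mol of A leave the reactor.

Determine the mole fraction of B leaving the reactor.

For A: n = n₀ − 2ξ → 12.4 = 102 − 2ξ, giving ξ = 44.8 mol.
Outlet amounts (n = n₀ + ν ξ):
  A: 102 − 2(44.8) = 12.4
  B: 0 + 1(44.8) = 44.8
Total out = 57.2 mol; y_B = 44.8 / 57.2 = 0.7832.

0.783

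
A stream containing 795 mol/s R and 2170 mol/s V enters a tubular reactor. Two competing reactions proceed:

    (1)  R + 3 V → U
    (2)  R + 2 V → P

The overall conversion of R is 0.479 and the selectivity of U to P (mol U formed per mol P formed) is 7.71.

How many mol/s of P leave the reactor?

Conversion of R: R consumed = 0.479 × 795 = 380.8 mol/s = 1ξ₁ + 1ξ₂.
Selectivity: 1ξ₁ / (1ξ₂) = 7.71 → ξ₁ = 7.71 ξ₂.
Substitute: (1·7.71 + 1) ξ₂ = 380.8 → ξ₂ = 43.72 mol/s, ξ₁ = 337.1 mol/s.
Outlet amounts (n = n₀ + Σ ν·ξ):
  R: 795 − 1(337.1) − 1(43.72) = 414.2
  V: 2170 − 3(337.1) − 2(43.72) = 1071
  U: 0 + 1(337.1) = 337.1
  P: 0 + 1(43.72) = 43.72

43.7 mol/s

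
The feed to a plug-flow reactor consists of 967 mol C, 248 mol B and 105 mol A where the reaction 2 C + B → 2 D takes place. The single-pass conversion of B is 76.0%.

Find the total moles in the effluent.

1130 mol

B reacted = 0.76 × 248 = 188.5 mol; ν_B = −1, so ξ = 188.5/1 = 188.5 mol.
Outlet amounts (n = n₀ + ν ξ):
  C: 967 − 2(188.5) = 590
  B: 248 − 1(188.5) = 59.52
  D: 0 + 2(188.5) = 377
  A: 105 (inert)
Total out = 590 + 59.52 + 377 + 105 = 1132 mol.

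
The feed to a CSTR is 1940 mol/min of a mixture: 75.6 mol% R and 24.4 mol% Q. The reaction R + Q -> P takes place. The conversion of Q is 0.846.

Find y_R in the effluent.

0.693

Q reacted = 0.846 × 473.4 = 400.5 mol/min; ν_Q = −1, so ξ = 400.5/1 = 400.5 mol/min.
Outlet amounts (n = n₀ + ν ξ):
  R: 1467 − 1(400.5) = 1066
  Q: 473.4 − 1(400.5) = 72.9
  P: 0 + 1(400.5) = 400.5
Total out = 1540 mol/min; y_R = 1066 / 1540 = 0.6925.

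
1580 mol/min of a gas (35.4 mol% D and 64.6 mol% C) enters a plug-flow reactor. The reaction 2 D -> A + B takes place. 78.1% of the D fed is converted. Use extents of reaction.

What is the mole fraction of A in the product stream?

D reacted = 0.781 × 559.3 = 436.8 mol/min; ν_D = −2, so ξ = 436.8/2 = 218.4 mol/min.
Outlet amounts (n = n₀ + ν ξ):
  D: 559.3 − 2(218.4) = 122.5
  A: 0 + 1(218.4) = 218.4
  B: 0 + 1(218.4) = 218.4
  C: 1021 (inert)
Total out = 1580 mol/min; y_A = 218.4 / 1580 = 0.1382.

0.138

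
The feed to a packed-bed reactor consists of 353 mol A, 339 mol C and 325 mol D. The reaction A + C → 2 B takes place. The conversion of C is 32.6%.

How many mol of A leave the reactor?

C reacted = 0.326 × 339 = 110.5 mol; ν_C = −1, so ξ = 110.5/1 = 110.5 mol.
Outlet amounts (n = n₀ + ν ξ):
  A: 353 − 1(110.5) = 242.5
  C: 339 − 1(110.5) = 228.5
  B: 0 + 2(110.5) = 221
  D: 325 (inert)

242 mol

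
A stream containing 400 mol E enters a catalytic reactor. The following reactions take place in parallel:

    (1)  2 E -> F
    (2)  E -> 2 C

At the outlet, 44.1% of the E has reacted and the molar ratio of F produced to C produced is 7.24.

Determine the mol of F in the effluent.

Conversion of E: E consumed = 0.441 × 400 = 176.4 mol = 2ξ₁ + 1ξ₂.
Selectivity: 1ξ₁ / (2ξ₂) = 7.24 → ξ₁ = 14.48 ξ₂.
Substitute: (2·14.48 + 1) ξ₂ = 176.4 → ξ₂ = 5.888 mol, ξ₁ = 85.26 mol.
Outlet amounts (n = n₀ + Σ ν·ξ):
  E: 400 − 2(85.26) − 1(5.888) = 223.6
  F: 0 + 1(85.26) = 85.26
  C: 0 + 2(5.888) = 11.78

85.3 mol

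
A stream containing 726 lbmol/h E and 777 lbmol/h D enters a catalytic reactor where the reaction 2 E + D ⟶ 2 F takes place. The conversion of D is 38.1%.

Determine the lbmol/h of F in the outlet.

D reacted = 0.381 × 777 = 296 lbmol/h; ν_D = −1, so ξ = 296/1 = 296 lbmol/h.
Outlet amounts (n = n₀ + ν ξ):
  E: 726 − 2(296) = 133.9
  D: 777 − 1(296) = 481
  F: 0 + 2(296) = 592.1

592 lbmol/h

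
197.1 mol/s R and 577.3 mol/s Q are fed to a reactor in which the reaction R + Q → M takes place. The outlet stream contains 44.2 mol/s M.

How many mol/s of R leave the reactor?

153 mol/s

For M: n = n₀ + 1ξ → 44.2 = 0 + 1ξ, giving ξ = 44.2 mol/s.
Outlet amounts (n = n₀ + ν ξ):
  R: 197.1 − 1(44.2) = 152.9
  Q: 577.3 − 1(44.2) = 533.1
  M: 0 + 1(44.2) = 44.2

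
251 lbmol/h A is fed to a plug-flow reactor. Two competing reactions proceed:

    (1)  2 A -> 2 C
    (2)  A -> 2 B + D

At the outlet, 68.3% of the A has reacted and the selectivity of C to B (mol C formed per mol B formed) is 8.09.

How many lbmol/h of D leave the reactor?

Conversion of A: A consumed = 0.683 × 251 = 171.4 lbmol/h = 2ξ₁ + 1ξ₂.
Selectivity: 2ξ₁ / (2ξ₂) = 8.09 → ξ₁ = 8.09 ξ₂.
Substitute: (2·8.09 + 1) ξ₂ = 171.4 → ξ₂ = 9.979 lbmol/h, ξ₁ = 80.73 lbmol/h.
Outlet amounts (n = n₀ + Σ ν·ξ):
  A: 251 − 2(80.73) − 1(9.979) = 79.57
  C: 0 + 2(80.73) = 161.5
  B: 0 + 2(9.979) = 19.96
  D: 0 + 1(9.979) = 9.979

9.98 lbmol/h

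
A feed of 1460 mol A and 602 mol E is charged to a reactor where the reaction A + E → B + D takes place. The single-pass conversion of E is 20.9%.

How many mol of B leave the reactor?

E reacted = 0.209 × 602 = 125.8 mol; ν_E = −1, so ξ = 125.8/1 = 125.8 mol.
Outlet amounts (n = n₀ + ν ξ):
  A: 1460 − 1(125.8) = 1334
  E: 602 − 1(125.8) = 476.2
  B: 0 + 1(125.8) = 125.8
  D: 0 + 1(125.8) = 125.8

126 mol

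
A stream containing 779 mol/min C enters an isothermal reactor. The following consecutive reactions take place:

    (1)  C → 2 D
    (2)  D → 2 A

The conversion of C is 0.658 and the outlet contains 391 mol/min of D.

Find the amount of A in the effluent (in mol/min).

1270 mol/min

Conversion of C: C consumed = 1ξ₁ = 0.658 × 779 → ξ₁ = 512.6 mol/min.
D balance: n_D = 0 + 2ξ₁ − 1ξ₂ = 391 → ξ₂ = (2·512.6 − 391)/1 = 634.2 mol/min.
Outlet amounts (n = n₀ + Σ ν·ξ):
  C: 779 − 1(512.6) = 266.4
  D: 0 + 2(512.6) − 1(634.2) = 391
  A: 0 + 2(634.2) = 1268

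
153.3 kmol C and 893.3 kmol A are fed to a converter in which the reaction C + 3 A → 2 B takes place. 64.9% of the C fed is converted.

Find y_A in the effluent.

0.702

C reacted = 0.649 × 153.3 = 99.49 kmol; ν_C = −1, so ξ = 99.49/1 = 99.49 kmol.
Outlet amounts (n = n₀ + ν ξ):
  C: 153.3 − 1(99.49) = 53.81
  A: 893.3 − 3(99.49) = 594.8
  B: 0 + 2(99.49) = 199
Total out = 847.6 kmol; y_A = 594.8 / 847.6 = 0.7018.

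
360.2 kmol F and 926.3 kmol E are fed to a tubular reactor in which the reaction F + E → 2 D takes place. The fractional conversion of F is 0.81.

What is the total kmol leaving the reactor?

1290 kmol

F reacted = 0.81 × 360.2 = 291.8 kmol; ν_F = −1, so ξ = 291.8/1 = 291.8 kmol.
Outlet amounts (n = n₀ + ν ξ):
  F: 360.2 − 1(291.8) = 68.44
  E: 926.3 − 1(291.8) = 634.5
  D: 0 + 2(291.8) = 583.5
Total out = 68.44 + 634.5 + 583.5 = 1286 kmol.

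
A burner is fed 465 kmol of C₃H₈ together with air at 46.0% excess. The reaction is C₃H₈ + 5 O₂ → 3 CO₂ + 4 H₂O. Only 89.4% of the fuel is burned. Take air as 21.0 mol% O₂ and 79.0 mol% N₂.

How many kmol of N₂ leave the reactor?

Stoichiometric O₂ = 5 × 465 = 2325 kmol; O₂ fed = 2325 × 1.460 = 3394 kmol.
N₂ fed = 3394 × 79/21 = 12770 kmol.
Fuel reacted = 0.894 × 465 → ξ = 415.7 kmol.
Outlet (n = n₀ + ν ξ):
  C₃H₈: 465 − 1(415.7) = 49.29
  O₂: 3394 − 5(415.7) = 1316
  N₂: 12770 (inert)
  CO₂: 0 + 3(415.7) = 1247
  H₂O: 0 + 4(415.7) = 1663

12800 kmol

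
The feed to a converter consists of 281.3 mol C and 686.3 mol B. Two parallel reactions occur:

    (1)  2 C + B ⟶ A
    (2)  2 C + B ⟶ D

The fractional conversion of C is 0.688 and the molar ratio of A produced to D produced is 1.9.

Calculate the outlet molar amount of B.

590 mol

Conversion of C: C consumed = 0.688 × 281.3 = 193.5 mol = 2ξ₁ + 2ξ₂.
Selectivity: 1ξ₁ / (1ξ₂) = 1.9 → ξ₁ = 1.9 ξ₂.
Substitute: (2·1.9 + 2) ξ₂ = 193.5 → ξ₂ = 33.37 mol, ξ₁ = 63.4 mol.
Outlet amounts (n = n₀ + Σ ν·ξ):
  C: 281.3 − 2(63.4) − 2(33.37) = 87.77
  B: 686.3 − 1(63.4) − 1(33.37) = 589.5
  A: 0 + 1(63.4) = 63.4
  D: 0 + 1(33.37) = 33.37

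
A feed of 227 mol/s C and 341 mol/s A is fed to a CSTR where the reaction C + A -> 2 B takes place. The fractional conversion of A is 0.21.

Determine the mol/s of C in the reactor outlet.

155 mol/s

A reacted = 0.21 × 341 = 71.61 mol/s; ν_A = −1, so ξ = 71.61/1 = 71.61 mol/s.
Outlet amounts (n = n₀ + ν ξ):
  C: 227 − 1(71.61) = 155.4
  A: 341 − 1(71.61) = 269.4
  B: 0 + 2(71.61) = 143.2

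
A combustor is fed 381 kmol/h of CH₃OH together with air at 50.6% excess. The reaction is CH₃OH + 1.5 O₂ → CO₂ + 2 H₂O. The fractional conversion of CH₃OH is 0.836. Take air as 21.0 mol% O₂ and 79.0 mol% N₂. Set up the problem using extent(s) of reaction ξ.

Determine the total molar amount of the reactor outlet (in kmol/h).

Stoichiometric O₂ = 1.5 × 381 = 571.5 kmol/h; O₂ fed = 571.5 × 1.506 = 860.7 kmol/h.
N₂ fed = 860.7 × 79/21 = 3238 kmol/h.
Fuel reacted = 0.836 × 381 → ξ = 318.5 kmol/h.
Outlet (n = n₀ + ν ξ):
  CH₃OH: 381 − 1(318.5) = 62.48
  O₂: 860.7 − 1.5(318.5) = 382.9
  N₂: 3238 (inert)
  CO₂: 0 + 1(318.5) = 318.5
  H₂O: 0 + 2(318.5) = 637
Total out = 62.48 + 382.9 + 3238 + 318.5 + 637 = 4639 kmol/h.

4640 kmol/h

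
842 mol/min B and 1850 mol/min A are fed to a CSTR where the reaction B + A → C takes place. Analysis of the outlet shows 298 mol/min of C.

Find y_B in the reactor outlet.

0.227

For C: n = n₀ + 1ξ → 298 = 0 + 1ξ, giving ξ = 298 mol/min.
Outlet amounts (n = n₀ + ν ξ):
  B: 842 − 1(298) = 544
  A: 1850 − 1(298) = 1552
  C: 0 + 1(298) = 298
Total out = 2394 mol/min; y_B = 544 / 2394 = 0.2272.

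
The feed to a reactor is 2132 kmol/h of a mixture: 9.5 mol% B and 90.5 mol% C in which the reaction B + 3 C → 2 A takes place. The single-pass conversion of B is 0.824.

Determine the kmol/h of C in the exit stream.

1430 kmol/h

B reacted = 0.824 × 202.5 = 166.9 kmol/h; ν_B = −1, so ξ = 166.9/1 = 166.9 kmol/h.
Outlet amounts (n = n₀ + ν ξ):
  B: 202.5 − 1(166.9) = 35.65
  C: 1929 − 3(166.9) = 1429
  A: 0 + 2(166.9) = 333.8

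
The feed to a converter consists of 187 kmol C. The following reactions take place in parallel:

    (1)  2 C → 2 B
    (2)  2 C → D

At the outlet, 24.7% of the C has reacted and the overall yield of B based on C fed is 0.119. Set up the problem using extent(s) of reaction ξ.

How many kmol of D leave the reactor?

12 kmol

Yield of B: 2ξ₁ / 187 = 0.119 → ξ₁ = 11.13 kmol.
Conversion of C: 2ξ₁ + 2ξ₂ = 0.247 × 187 = 46.19 → ξ₂ = 11.97 kmol.
Outlet amounts (n = n₀ + Σ ν·ξ):
  C: 187 − 2(11.13) − 2(11.97) = 140.8
  B: 0 + 2(11.13) = 22.25
  D: 0 + 1(11.97) = 11.97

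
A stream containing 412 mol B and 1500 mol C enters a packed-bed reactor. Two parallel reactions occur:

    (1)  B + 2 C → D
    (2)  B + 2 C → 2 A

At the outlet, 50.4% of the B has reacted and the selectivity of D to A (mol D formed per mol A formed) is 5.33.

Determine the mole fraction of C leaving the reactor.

Conversion of B: B consumed = 0.504 × 412 = 207.6 mol = 1ξ₁ + 1ξ₂.
Selectivity: 1ξ₁ / (2ξ₂) = 5.33 → ξ₁ = 10.66 ξ₂.
Substitute: (1·10.66 + 1) ξ₂ = 207.6 → ξ₂ = 17.81 mol, ξ₁ = 189.8 mol.
Outlet amounts (n = n₀ + Σ ν·ξ):
  B: 412 − 1(189.8) − 1(17.81) = 204.4
  C: 1500 − 2(189.8) − 2(17.81) = 1085
  D: 0 + 1(189.8) = 189.8
  A: 0 + 2(17.81) = 35.62
Total out = 1515 mol; y_C = 1085 / 1515 = 0.7162.

0.716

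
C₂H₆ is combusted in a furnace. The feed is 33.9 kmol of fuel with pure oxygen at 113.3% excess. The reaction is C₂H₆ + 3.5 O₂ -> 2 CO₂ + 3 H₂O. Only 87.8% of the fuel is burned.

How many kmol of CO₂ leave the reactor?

Stoichiometric O₂ = 3.5 × 33.9 = 118.6 kmol; O₂ fed = 118.6 × 2.133 = 253.1 kmol.
Fuel reacted = 0.878 × 33.9 → ξ = 29.76 kmol.
Outlet (n = n₀ + ν ξ):
  C₂H₆: 33.9 − 1(29.76) = 4.136
  O₂: 253.1 − 3.5(29.76) = 148.9
  CO₂: 0 + 2(29.76) = 59.53
  H₂O: 0 + 3(29.76) = 89.29

59.5 kmol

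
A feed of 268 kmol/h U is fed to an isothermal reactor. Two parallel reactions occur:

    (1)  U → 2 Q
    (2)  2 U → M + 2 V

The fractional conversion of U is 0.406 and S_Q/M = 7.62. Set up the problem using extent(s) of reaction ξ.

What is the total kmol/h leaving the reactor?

358 kmol/h

Conversion of U: U consumed = 0.406 × 268 = 108.8 kmol/h = 1ξ₁ + 2ξ₂.
Selectivity: 2ξ₁ / (1ξ₂) = 7.62 → ξ₁ = 3.81 ξ₂.
Substitute: (1·3.81 + 2) ξ₂ = 108.8 → ξ₂ = 18.73 kmol/h, ξ₁ = 71.35 kmol/h.
Outlet amounts (n = n₀ + Σ ν·ξ):
  U: 268 − 1(71.35) − 2(18.73) = 159.2
  Q: 0 + 2(71.35) = 142.7
  M: 0 + 1(18.73) = 18.73
  V: 0 + 2(18.73) = 37.46
Total out = 159.2 + 142.7 + 18.73 + 37.46 = 358.1 kmol/h.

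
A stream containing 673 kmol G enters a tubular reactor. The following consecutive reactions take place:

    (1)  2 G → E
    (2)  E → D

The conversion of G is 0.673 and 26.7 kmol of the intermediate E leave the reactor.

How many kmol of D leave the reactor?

200 kmol

Conversion of G: G consumed = 2ξ₁ = 0.673 × 673 → ξ₁ = 226.5 kmol.
E balance: n_E = 0 + 1ξ₁ − 1ξ₂ = 26.7 → ξ₂ = (1·226.5 − 26.7)/1 = 199.8 kmol.
Outlet amounts (n = n₀ + Σ ν·ξ):
  G: 673 − 2(226.5) = 220.1
  E: 0 + 1(226.5) − 1(199.8) = 26.7
  D: 0 + 1(199.8) = 199.8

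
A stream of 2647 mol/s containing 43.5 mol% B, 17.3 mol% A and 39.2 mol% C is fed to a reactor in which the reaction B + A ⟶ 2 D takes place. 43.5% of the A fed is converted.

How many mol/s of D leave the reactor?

A reacted = 0.435 × 457.9 = 199.2 mol/s; ν_A = −1, so ξ = 199.2/1 = 199.2 mol/s.
Outlet amounts (n = n₀ + ν ξ):
  B: 1151 − 1(199.2) = 952.2
  A: 457.9 − 1(199.2) = 258.7
  D: 0 + 2(199.2) = 398.4
  C: 1038 (inert)

398 mol/s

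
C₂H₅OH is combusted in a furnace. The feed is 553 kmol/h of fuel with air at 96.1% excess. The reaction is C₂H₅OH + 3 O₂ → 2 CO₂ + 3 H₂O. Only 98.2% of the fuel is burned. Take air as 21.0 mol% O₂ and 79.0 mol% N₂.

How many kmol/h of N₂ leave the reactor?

12200 kmol/h

Stoichiometric O₂ = 3 × 553 = 1659 kmol/h; O₂ fed = 1659 × 1.961 = 3253 kmol/h.
N₂ fed = 3253 × 79/21 = 12240 kmol/h.
Fuel reacted = 0.982 × 553 → ξ = 543 kmol/h.
Outlet (n = n₀ + ν ξ):
  C₂H₅OH: 553 − 1(543) = 9.954
  O₂: 3253 − 3(543) = 1624
  N₂: 12240 (inert)
  CO₂: 0 + 2(543) = 1086
  H₂O: 0 + 3(543) = 1629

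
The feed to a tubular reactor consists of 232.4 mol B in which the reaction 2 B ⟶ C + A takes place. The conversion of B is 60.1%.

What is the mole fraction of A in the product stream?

0.3

B reacted = 0.601 × 232.4 = 139.7 mol; ν_B = −2, so ξ = 139.7/2 = 69.84 mol.
Outlet amounts (n = n₀ + ν ξ):
  B: 232.4 − 2(69.84) = 92.73
  C: 0 + 1(69.84) = 69.84
  A: 0 + 1(69.84) = 69.84
Total out = 232.4 mol; y_A = 69.84 / 232.4 = 0.3005.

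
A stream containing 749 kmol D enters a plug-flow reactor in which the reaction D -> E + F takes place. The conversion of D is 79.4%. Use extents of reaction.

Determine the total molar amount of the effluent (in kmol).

1340 kmol

D reacted = 0.794 × 749 = 594.7 kmol; ν_D = −1, so ξ = 594.7/1 = 594.7 kmol.
Outlet amounts (n = n₀ + ν ξ):
  D: 749 − 1(594.7) = 154.3
  E: 0 + 1(594.7) = 594.7
  F: 0 + 1(594.7) = 594.7
Total out = 154.3 + 594.7 + 594.7 = 1344 kmol.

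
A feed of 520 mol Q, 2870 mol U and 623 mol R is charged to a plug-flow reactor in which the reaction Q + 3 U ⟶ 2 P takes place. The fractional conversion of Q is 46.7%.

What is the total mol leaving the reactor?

Q reacted = 0.467 × 520 = 242.8 mol; ν_Q = −1, so ξ = 242.8/1 = 242.8 mol.
Outlet amounts (n = n₀ + ν ξ):
  Q: 520 − 1(242.8) = 277.2
  U: 2870 − 3(242.8) = 2141
  P: 0 + 2(242.8) = 485.7
  R: 623 (inert)
Total out = 277.2 + 2141 + 485.7 + 623 = 3527 mol.

3530 mol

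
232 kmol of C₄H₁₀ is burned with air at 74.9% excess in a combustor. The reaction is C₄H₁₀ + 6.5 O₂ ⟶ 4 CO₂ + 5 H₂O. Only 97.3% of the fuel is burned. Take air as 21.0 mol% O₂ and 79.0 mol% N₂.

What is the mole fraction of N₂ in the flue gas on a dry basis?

Stoichiometric O₂ = 6.5 × 232 = 1508 kmol; O₂ fed = 1508 × 1.749 = 2637 kmol.
N₂ fed = 2637 × 79/21 = 9922 kmol.
Fuel reacted = 0.973 × 232 → ξ = 225.7 kmol.
Outlet (n = n₀ + ν ξ):
  C₄H₁₀: 232 − 1(225.7) = 6.264
  O₂: 2637 − 6.5(225.7) = 1170
  N₂: 9922 (inert)
  CO₂: 0 + 4(225.7) = 902.9
  H₂O: 0 + 5(225.7) = 1129
Dry total = 12000 kmol; y_N₂ (dry) = 9922 / 12000 = 0.8267.

0.827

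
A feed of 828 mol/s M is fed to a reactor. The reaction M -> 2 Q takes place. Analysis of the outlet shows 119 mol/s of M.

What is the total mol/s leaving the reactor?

For M: n = n₀ − 1ξ → 119 = 828 − 1ξ, giving ξ = 709 mol/s.
Outlet amounts (n = n₀ + ν ξ):
  M: 828 − 1(709) = 119
  Q: 0 + 2(709) = 1418
Total out = 119 + 1418 = 1537 mol/s.

1540 mol/s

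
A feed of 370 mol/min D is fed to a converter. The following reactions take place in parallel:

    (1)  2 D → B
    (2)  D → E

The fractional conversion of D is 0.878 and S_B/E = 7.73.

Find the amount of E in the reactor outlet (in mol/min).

19.7 mol/min

Conversion of D: D consumed = 0.878 × 370 = 324.9 mol/min = 2ξ₁ + 1ξ₂.
Selectivity: 1ξ₁ / (1ξ₂) = 7.73 → ξ₁ = 7.73 ξ₂.
Substitute: (2·7.73 + 1) ξ₂ = 324.9 → ξ₂ = 19.74 mol/min, ξ₁ = 152.6 mol/min.
Outlet amounts (n = n₀ + Σ ν·ξ):
  D: 370 − 2(152.6) − 1(19.74) = 45.14
  B: 0 + 1(152.6) = 152.6
  E: 0 + 1(19.74) = 19.74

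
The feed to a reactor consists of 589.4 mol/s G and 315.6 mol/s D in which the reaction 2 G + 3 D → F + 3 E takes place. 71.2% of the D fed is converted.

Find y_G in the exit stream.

0.53

D reacted = 0.712 × 315.6 = 224.7 mol/s; ν_D = −3, so ξ = 224.7/3 = 74.9 mol/s.
Outlet amounts (n = n₀ + ν ξ):
  G: 589.4 − 2(74.9) = 439.6
  D: 315.6 − 3(74.9) = 90.89
  F: 0 + 1(74.9) = 74.9
  E: 0 + 3(74.9) = 224.7
Total out = 830.1 mol/s; y_G = 439.6 / 830.1 = 0.5296.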